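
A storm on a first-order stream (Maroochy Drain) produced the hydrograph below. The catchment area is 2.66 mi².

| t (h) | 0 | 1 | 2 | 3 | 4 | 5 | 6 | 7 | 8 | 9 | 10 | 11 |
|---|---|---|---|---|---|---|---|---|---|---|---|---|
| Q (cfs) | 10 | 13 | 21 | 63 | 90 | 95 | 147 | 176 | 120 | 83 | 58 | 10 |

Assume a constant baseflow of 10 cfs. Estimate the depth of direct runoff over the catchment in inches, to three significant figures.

Direct runoff: 0.0, 3.0, 11.0, 53.0, 80.0, 85.0, 137.0, 166.0, 110.0, 73.0, 48.0, 0.0 cfs; ΣQ_DR = 766.0 cfs.
V = ΣQ_DR · Δt = 766.0 × 3600 s = 2.758 × 10^6 ft³.
Over A = 2.66 mi², depth = V / A = 0.446 in.

d ≈ 0.446 in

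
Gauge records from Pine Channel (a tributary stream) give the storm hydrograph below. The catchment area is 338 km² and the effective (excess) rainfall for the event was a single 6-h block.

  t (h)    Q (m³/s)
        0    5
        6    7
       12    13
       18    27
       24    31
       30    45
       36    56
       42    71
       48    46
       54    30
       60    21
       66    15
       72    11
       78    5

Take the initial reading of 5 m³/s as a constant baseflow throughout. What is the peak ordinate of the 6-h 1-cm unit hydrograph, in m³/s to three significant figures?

Direct runoff: 0.0, 2.0, 8.0, 22.0, 26.0, 40.0, 51.0, 66.0, 41.0, 25.0, 16.0, 10.0, 6.0, 0.0 m³/s; ΣQ_DR = 313.0 m³/s, peak = 66.0 m³/s.
Runoff depth d = ΣQ_DR·Δt / A = 313.0 × 21600 / (338 km²) = 20.00 mm.
The 1-cm UH is the DRH scaled by (10 mm)/d, so U_p = 66.0 × 10/20.00 = 33.0 m³/s.

U_p ≈ 33.0 m³/s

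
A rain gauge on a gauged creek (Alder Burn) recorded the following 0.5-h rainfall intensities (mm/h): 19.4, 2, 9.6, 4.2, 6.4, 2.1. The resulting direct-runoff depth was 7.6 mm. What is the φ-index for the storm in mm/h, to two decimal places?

φ ≈ 6.90 mm/h

Only the 2 blocks with intensity above φ contribute runoff: 19.4, 9.6 mm/h.
Σ(I−φ)·Δt = d  ⇒  (19.4+9.6 − 2φ)·0.5 = 7.6
φ = (29.00 − 7.6/0.5) / 2 = 6.90 mm/h.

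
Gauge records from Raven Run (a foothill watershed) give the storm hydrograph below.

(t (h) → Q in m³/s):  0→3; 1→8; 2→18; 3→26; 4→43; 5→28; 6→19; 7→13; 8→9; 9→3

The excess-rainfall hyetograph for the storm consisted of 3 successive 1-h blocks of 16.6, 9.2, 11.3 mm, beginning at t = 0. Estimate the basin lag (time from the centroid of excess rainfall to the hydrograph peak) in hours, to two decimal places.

t_L ≈ 2.64 h

Centroid of excess rainfall: t_c = Σ P_i·t̄_i / ΣP_i = 1.3571 h (block centres at 0.5, 1.5, 2.5 h).
Hydrograph peak occurs at t = 4 h, so basin lag t_L = 4 − 1.3571 = 2.64 h.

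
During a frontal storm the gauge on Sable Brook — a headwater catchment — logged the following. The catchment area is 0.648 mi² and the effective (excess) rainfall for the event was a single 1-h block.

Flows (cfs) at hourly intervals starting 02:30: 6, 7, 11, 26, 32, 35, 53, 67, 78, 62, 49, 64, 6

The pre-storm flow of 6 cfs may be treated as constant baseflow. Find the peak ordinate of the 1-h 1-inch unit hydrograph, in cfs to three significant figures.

U_p ≈ 72.0 cfs

Direct runoff: 0.0, 1.0, 5.0, 20.0, 26.0, 29.0, 47.0, 61.0, 72.0, 56.0, 43.0, 58.0, 0.0 cfs; ΣQ_DR = 418.0 cfs, peak = 72.0 cfs.
Runoff depth d = ΣQ_DR·Δt / A = 418.0 × 3600 / (0.648 mi²) = 0.9996 in.
The 1-inch UH is the DRH scaled by (1 in)/d, so U_p = 72.0 × 1/0.9996 = 72.0 cfs.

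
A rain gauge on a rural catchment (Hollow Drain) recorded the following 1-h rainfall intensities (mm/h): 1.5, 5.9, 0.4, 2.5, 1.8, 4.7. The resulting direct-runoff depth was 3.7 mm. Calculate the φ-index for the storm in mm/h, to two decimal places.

Only the 2 blocks with intensity above φ contribute runoff: 5.9, 4.7 mm/h.
Σ(I−φ)·Δt = d  ⇒  (5.9+4.7 − 2φ)·1 = 3.7
φ = (10.60 − 3.7/1) / 2 = 3.45 mm/h.

φ ≈ 3.45 mm/h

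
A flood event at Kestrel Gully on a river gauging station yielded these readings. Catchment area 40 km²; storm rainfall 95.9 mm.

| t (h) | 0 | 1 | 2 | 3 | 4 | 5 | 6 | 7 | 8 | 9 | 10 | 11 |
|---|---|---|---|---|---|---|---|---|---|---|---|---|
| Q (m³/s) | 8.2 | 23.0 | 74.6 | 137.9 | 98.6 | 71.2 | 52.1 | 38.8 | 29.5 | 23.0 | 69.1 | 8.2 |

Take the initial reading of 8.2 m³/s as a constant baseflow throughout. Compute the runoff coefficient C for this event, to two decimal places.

C ≈ 0.50

ΣQ_DR = 535.8 m³/s; V = ΣQ_DR·Δt = 1.929 × 10^6 m³.
Runoff depth d = V / A = 48.22 mm.
C = d / P = 48.22 / 95.9 = 0.50.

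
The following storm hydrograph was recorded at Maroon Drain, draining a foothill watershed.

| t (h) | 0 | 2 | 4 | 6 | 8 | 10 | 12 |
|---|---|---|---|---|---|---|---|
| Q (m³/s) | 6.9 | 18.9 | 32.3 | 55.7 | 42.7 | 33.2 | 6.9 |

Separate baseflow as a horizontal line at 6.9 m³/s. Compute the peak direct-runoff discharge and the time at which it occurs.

Subtracting baseflow gives direct-runoff ordinates: 0.0, 12.0, 25.4, 48.8, 35.8, 26.3, 0.0 m³/s.
The maximum is 48.8 m³/s, occurring at the reading for t = 6 h.

Q_p = 48.8 m³/s at t = 6 h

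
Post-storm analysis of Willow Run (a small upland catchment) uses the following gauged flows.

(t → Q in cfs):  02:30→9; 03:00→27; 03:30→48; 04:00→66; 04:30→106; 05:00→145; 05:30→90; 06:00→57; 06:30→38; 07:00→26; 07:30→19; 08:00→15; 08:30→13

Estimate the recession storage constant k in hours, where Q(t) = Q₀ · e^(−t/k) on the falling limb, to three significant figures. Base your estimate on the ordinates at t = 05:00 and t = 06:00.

k ≈ 1.07 h

On the falling limb, Q drops from 145 to 57 cfs between t = 05:00 and t = 06:00 (Δt = 1 h).
k = −Δt / ln(Q₂/Q₁) = −1 / ln(57/145) = 1.07 h.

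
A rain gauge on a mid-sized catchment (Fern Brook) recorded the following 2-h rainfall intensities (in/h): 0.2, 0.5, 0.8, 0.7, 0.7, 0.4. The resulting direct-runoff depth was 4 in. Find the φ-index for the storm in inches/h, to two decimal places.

Only the 5 blocks with intensity above φ contribute runoff: 0.5, 0.8, 0.7, 0.7, 0.4 in/h.
Σ(I−φ)·Δt = d  ⇒  (0.5+0.8+0.7+0.7+0.4 − 5φ)·2 = 4
φ = (3.100 − 4/2) / 5 = 0.22 in/h.

φ ≈ 0.22 in/h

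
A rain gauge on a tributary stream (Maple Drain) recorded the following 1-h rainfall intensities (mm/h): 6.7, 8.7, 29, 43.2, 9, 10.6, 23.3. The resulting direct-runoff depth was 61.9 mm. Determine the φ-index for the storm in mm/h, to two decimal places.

φ ≈ 11.20 mm/h

Only the 3 blocks with intensity above φ contribute runoff: 29, 43.2, 23.3 mm/h.
Σ(I−φ)·Δt = d  ⇒  (29+43.2+23.3 − 3φ)·1 = 61.9
φ = (95.50 − 61.9/1) / 3 = 11.20 mm/h.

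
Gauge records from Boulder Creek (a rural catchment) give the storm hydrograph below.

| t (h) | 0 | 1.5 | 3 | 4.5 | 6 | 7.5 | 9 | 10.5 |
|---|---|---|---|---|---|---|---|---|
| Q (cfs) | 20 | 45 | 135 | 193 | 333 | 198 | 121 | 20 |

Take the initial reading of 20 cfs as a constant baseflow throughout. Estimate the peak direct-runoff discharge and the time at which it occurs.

Q_p = 313.0 cfs at t = 6 h

Subtracting baseflow gives direct-runoff ordinates: 0.0, 25.0, 115.0, 173.0, 313.0, 178.0, 101.0, 0.0 cfs.
The maximum is 313.0 cfs, occurring at the reading for t = 6 h.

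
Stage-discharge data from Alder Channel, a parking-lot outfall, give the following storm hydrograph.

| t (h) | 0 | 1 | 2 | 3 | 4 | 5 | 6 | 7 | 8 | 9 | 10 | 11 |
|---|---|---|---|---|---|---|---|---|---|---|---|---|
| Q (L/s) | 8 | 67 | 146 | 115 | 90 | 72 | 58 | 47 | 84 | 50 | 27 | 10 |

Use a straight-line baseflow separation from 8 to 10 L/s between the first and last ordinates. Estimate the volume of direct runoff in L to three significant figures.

Direct-runoff ordinates (Q − Q_b): 0.00, 58.82, 137.64, 106.45, 81.27, 63.09, 48.91, 37.73, 74.55, 40.36, 17.18, 0.00 L/s.
ΣQ_DR = 666.0 L/s.
With Δt = 1 h = 3600 s, V = ΣQ_DR · Δt = 666.0 × 3600 = 2.40 × 10^6 L.

V ≈ 2.40 × 10^6 L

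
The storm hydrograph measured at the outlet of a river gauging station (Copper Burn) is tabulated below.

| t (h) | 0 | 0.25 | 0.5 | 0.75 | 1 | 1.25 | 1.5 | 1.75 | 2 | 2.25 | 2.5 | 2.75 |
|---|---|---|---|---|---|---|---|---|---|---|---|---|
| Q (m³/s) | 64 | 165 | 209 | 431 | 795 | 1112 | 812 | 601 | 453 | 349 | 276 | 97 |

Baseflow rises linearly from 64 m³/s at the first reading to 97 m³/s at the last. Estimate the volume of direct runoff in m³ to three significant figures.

V ≈ 3.96 × 10^6 m³

Direct-runoff ordinates (Q − Q_b): 0.00, 98.00, 139.00, 358.00, 719.00, 1033.00, 730.00, 516.00, 365.00, 258.00, 182.00, 0.00 m³/s.
ΣQ_DR = 4398 m³/s.
With Δt = 0.25 h = 900 s, V = ΣQ_DR · Δt = 4398 × 900 = 3.96 × 10^6 m³.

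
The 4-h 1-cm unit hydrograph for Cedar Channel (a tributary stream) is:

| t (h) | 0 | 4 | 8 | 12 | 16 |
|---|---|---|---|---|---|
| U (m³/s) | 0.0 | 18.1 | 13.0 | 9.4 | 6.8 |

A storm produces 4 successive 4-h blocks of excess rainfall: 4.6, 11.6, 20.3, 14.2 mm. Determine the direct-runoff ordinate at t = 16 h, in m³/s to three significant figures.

By discrete convolution, Q_j = Σ (P_i / 10 mm) · U_{j−i}.
At t = 16 h (j=4): Q = (4.6/10)·6.8 + (11.6/10)·9.4 + (20.3/10)·13.0 + (14.2/10)·18.1 = 66.1 m³/s.

Q ≈ 66.1 m³/s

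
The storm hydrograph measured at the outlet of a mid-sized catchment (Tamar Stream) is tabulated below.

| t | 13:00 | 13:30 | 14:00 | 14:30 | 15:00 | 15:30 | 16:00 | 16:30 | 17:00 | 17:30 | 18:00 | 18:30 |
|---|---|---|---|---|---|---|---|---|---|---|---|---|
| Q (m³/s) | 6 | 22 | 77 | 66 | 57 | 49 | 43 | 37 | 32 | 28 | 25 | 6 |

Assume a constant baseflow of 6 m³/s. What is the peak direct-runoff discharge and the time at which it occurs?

Q_p = 71.0 m³/s at t = 14:00

Subtracting baseflow gives direct-runoff ordinates: 0.0, 16.0, 71.0, 60.0, 51.0, 43.0, 37.0, 31.0, 26.0, 22.0, 19.0, 0.0 m³/s.
The maximum is 71.0 m³/s, occurring at the reading for t = 14:00.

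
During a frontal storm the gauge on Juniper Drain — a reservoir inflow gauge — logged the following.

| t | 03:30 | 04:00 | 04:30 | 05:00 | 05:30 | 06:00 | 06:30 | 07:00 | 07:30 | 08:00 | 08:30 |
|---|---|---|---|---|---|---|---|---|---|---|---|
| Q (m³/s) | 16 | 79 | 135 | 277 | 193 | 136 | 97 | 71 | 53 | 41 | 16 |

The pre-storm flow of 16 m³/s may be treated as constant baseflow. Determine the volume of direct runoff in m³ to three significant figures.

V ≈ 1.69 × 10^6 m³

Direct-runoff ordinates (Q − Q_b): 0.0, 63.0, 119.0, 261.0, 177.0, 120.0, 81.0, 55.0, 37.0, 25.0, 0.0 m³/s.
ΣQ_DR = 938.0 m³/s.
With Δt = 0.5 h = 1800 s, V = ΣQ_DR · Δt = 938.0 × 1800 = 1.69 × 10^6 m³.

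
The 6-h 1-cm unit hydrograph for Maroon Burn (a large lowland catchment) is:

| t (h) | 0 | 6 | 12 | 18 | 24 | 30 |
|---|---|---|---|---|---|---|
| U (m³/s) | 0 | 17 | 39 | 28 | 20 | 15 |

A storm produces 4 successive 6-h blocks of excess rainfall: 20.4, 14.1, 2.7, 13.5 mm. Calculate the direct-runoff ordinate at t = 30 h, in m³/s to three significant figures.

By discrete convolution, Q_j = Σ (P_i / 10 mm) · U_{j−i}.
At t = 30 h (j=5): Q = (20.4/10)·15 + (14.1/10)·20 + (2.7/10)·28 + (13.5/10)·39 = 119 m³/s.

Q ≈ 119 m³/s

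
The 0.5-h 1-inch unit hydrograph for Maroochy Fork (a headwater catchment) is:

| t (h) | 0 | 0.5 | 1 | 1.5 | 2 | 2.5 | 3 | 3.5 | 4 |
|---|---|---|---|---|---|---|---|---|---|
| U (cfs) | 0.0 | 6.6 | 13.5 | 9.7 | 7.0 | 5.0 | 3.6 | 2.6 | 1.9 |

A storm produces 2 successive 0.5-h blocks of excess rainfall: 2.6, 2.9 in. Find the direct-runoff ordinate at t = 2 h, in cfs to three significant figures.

Q ≈ 46.3 cfs

By discrete convolution, Q_j = Σ (P_i / 1 in) · U_{j−i}.
At t = 2 h (j=4): Q = (2.6/1)·7.0 + (2.9/1)·9.7 = 46.3 cfs.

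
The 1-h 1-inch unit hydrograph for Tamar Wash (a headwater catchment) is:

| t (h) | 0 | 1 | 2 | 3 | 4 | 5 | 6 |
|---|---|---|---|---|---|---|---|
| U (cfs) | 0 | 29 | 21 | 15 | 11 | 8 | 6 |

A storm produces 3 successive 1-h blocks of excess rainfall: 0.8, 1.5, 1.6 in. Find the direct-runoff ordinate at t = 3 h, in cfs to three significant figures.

Q ≈ 89.9 cfs

By discrete convolution, Q_j = Σ (P_i / 1 in) · U_{j−i}.
At t = 3 h (j=3): Q = (0.8/1)·15 + (1.5/1)·21 + (1.6/1)·29 = 89.9 cfs.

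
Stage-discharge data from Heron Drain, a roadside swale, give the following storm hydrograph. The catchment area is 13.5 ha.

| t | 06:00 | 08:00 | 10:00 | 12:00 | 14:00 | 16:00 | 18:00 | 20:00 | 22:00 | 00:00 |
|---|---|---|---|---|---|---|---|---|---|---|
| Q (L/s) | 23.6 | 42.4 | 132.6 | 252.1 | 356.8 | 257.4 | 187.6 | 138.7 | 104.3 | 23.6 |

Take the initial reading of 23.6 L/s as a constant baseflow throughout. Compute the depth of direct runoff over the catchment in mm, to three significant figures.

d ≈ 68.4 mm

Direct runoff: 0.0, 18.8, 109.0, 228.5, 333.2, 233.8, 164.0, 115.1, 80.7, 0.0 L/s; ΣQ_DR = 1283 L/s.
V = ΣQ_DR · Δt = 1283 × 7200 s = 9.238 × 10^6 L.
Over A = 13.5 ha, depth = V / A = 68.4 mm.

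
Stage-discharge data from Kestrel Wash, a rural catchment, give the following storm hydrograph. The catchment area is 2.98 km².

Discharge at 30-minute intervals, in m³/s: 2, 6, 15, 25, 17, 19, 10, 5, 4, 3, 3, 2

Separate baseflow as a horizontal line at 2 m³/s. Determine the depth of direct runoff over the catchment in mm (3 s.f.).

d ≈ 52.6 mm

Direct runoff: 0.0, 4.0, 13.0, 23.0, 15.0, 17.0, 8.0, 3.0, 2.0, 1.0, 1.0, 0.0 m³/s; ΣQ_DR = 87.00 m³/s.
V = ΣQ_DR · Δt = 87.00 × 1800 s = 1.566 × 10^5 m³.
Over A = 2.98 km², depth = V / A = 52.6 mm.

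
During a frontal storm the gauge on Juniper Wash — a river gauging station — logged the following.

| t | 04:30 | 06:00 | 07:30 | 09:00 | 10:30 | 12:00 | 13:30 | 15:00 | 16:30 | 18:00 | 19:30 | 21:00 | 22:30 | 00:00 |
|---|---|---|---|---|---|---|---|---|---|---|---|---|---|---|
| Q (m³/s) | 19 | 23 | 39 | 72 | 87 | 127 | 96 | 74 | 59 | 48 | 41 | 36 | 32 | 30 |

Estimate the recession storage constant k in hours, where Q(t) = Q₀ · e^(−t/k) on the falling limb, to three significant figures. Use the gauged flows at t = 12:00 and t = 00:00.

k ≈ 8.32 h

On the falling limb, Q drops from 127 to 30 m³/s between t = 12:00 and t = 00:00 (Δt = 12 h).
k = −Δt / ln(Q₂/Q₁) = −12 / ln(30/127) = 8.32 h.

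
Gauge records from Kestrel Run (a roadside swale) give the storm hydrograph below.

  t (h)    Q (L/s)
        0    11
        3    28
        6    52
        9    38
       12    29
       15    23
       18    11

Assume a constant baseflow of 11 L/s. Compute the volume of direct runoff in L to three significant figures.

V ≈ 1.24 × 10^6 L

Direct-runoff ordinates (Q − Q_b): 0.0, 17.0, 41.0, 27.0, 18.0, 12.0, 0.0 L/s.
ΣQ_DR = 115.0 L/s.
With Δt = 3 h = 10800 s, V = ΣQ_DR · Δt = 115.0 × 10800 = 1.24 × 10^6 L.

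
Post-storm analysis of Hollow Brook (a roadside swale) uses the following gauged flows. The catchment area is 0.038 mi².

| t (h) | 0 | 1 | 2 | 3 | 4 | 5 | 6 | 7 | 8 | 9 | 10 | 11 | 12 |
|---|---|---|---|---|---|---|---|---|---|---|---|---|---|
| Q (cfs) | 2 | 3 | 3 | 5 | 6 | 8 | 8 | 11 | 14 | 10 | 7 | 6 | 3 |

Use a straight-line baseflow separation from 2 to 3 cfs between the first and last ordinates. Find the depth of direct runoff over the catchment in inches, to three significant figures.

d ≈ 2.18 in

Direct runoff: 0.00, 0.92, 0.83, 2.75, 3.67, 5.58, 5.50, 8.42, 11.33, 7.25, 4.17, 3.08, 0.00 cfs; ΣQ_DR = 53.50 cfs.
V = ΣQ_DR · Δt = 53.50 × 3600 s = 1.926 × 10^5 ft³.
Over A = 0.038 mi², depth = V / A = 2.18 in.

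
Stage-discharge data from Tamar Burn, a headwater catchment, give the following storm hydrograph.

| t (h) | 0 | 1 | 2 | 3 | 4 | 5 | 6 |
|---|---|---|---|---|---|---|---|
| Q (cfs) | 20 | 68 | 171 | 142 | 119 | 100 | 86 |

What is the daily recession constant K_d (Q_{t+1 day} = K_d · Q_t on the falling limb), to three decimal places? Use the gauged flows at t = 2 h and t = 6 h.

Between t = 2 h and t = 6 h the flow falls from 171 to 86 cfs over 4×1 h = 4 h.
Per-interval ratio K = (86/171)^(1/4) = 0.8421; K_d = K^(24/1) = 0.016.

K_d ≈ 0.016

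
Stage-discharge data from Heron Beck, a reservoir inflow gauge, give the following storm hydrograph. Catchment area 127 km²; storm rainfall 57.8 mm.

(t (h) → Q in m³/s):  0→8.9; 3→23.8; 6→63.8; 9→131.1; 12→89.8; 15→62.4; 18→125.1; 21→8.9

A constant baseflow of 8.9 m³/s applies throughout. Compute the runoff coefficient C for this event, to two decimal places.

ΣQ_DR = 442.6 m³/s; V = ΣQ_DR·Δt = 4.780 × 10^6 m³.
Runoff depth d = V / A = 37.64 mm.
C = d / P = 37.64 / 57.8 = 0.65.

C ≈ 0.65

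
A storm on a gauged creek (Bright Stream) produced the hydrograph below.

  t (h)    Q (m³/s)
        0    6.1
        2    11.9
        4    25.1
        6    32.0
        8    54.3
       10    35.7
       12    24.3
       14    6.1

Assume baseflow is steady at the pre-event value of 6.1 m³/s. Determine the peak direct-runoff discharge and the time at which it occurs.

Subtracting baseflow gives direct-runoff ordinates: 0.0, 5.8, 19.0, 25.9, 48.2, 29.6, 18.2, 0.0 m³/s.
The maximum is 48.2 m³/s, occurring at the reading for t = 8 h.

Q_p = 48.2 m³/s at t = 8 h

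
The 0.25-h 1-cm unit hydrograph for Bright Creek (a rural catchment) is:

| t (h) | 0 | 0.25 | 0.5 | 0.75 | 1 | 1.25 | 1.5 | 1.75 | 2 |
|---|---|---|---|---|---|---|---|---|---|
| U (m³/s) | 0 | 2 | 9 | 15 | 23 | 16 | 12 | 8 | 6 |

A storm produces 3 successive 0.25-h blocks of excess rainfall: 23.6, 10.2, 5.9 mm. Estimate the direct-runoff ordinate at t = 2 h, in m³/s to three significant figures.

Q ≈ 29.4 m³/s

By discrete convolution, Q_j = Σ (P_i / 10 mm) · U_{j−i}.
At t = 2 h (j=8): Q = (23.6/10)·6 + (10.2/10)·8 + (5.9/10)·12 = 29.4 m³/s.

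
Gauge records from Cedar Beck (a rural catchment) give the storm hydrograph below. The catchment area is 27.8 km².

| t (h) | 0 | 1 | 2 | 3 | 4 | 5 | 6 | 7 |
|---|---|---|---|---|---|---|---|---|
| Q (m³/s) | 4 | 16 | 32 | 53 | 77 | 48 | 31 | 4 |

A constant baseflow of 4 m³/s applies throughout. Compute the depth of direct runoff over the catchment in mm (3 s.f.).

d ≈ 30.2 mm

Direct runoff: 0.0, 12.0, 28.0, 49.0, 73.0, 44.0, 27.0, 0.0 m³/s; ΣQ_DR = 233.0 m³/s.
V = ΣQ_DR · Δt = 233.0 × 3600 s = 8.388 × 10^5 m³.
Over A = 27.8 km², depth = V / A = 30.2 mm.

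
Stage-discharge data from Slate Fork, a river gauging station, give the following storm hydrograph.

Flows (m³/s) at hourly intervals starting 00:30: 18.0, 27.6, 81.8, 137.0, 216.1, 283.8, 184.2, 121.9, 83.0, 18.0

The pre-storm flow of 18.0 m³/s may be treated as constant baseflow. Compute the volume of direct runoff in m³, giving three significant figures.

V ≈ 3.57 × 10^6 m³

Direct-runoff ordinates (Q − Q_b): 0.0, 9.6, 63.8, 119.0, 198.1, 265.8, 166.2, 103.9, 65.0, 0.0 m³/s.
ΣQ_DR = 991.4 m³/s.
With Δt = 1 h = 3600 s, V = ΣQ_DR · Δt = 991.4 × 3600 = 3.57 × 10^6 m³.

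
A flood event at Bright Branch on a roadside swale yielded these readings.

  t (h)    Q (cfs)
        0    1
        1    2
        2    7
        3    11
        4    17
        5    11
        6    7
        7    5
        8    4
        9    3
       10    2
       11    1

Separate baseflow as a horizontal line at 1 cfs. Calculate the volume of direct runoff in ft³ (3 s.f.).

Direct-runoff ordinates (Q − Q_b): 0.0, 1.0, 6.0, 10.0, 16.0, 10.0, 6.0, 4.0, 3.0, 2.0, 1.0, 0.0 cfs.
ΣQ_DR = 59.00 cfs.
With Δt = 1 h = 3600 s, V = ΣQ_DR · Δt = 59.00 × 3600 = 2.12 × 10^5 ft³.

V ≈ 2.12 × 10^5 ft³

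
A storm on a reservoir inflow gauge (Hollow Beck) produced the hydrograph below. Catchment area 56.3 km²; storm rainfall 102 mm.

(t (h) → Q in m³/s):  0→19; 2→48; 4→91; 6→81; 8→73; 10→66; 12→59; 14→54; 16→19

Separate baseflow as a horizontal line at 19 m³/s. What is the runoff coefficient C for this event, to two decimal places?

C ≈ 0.43

ΣQ_DR = 339.0 m³/s; V = ΣQ_DR·Δt = 2.441 × 10^6 m³.
Runoff depth d = V / A = 43.35 mm.
C = d / P = 43.35 / 102 = 0.43.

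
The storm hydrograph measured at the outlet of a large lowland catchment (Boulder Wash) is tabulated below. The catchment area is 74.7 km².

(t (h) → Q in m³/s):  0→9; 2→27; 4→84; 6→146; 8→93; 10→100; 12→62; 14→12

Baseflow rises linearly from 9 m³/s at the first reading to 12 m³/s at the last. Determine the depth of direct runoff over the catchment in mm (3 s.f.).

d ≈ 43.3 mm

Direct runoff: 0.00, 17.57, 74.14, 135.71, 82.29, 88.86, 50.43, 0.00 m³/s; ΣQ_DR = 449.0 m³/s.
V = ΣQ_DR · Δt = 449.0 × 7200 s = 3.233 × 10^6 m³.
Over A = 74.7 km², depth = V / A = 43.3 mm.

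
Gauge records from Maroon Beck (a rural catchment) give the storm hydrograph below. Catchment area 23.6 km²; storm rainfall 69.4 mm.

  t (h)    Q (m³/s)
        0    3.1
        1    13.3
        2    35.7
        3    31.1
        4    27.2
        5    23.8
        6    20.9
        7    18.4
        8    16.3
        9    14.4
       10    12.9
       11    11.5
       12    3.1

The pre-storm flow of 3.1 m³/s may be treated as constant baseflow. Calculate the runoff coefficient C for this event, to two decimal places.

C ≈ 0.42

ΣQ_DR = 191.4 m³/s; V = ΣQ_DR·Δt = 6.890 × 10^5 m³.
Runoff depth d = V / A = 29.20 mm.
C = d / P = 29.20 / 69.4 = 0.42.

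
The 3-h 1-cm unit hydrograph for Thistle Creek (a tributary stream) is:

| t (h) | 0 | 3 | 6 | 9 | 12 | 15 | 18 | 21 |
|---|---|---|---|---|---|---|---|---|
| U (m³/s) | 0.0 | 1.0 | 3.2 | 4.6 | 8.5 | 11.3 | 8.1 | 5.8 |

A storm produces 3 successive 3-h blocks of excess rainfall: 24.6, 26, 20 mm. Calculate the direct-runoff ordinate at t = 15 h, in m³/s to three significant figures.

By discrete convolution, Q_j = Σ (P_i / 10 mm) · U_{j−i}.
At t = 15 h (j=5): Q = (24.6/10)·11.3 + (26/10)·8.5 + (20/10)·4.6 = 59.1 m³/s.

Q ≈ 59.1 m³/s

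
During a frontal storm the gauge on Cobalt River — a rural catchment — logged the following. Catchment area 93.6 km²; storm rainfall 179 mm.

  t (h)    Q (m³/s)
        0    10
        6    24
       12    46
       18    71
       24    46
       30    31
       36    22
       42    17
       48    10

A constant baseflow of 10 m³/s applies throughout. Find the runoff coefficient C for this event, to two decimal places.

C ≈ 0.24

ΣQ_DR = 187.0 m³/s; V = ΣQ_DR·Δt = 4.039 × 10^6 m³.
Runoff depth d = V / A = 43.15 mm.
C = d / P = 43.15 / 179 = 0.24.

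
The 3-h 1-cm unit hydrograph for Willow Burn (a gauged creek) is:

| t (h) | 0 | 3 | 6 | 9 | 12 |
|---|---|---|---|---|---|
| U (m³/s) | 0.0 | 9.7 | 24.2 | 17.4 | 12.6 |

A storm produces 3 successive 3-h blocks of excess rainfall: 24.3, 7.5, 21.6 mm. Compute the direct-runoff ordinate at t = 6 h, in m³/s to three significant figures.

Q ≈ 66.1 m³/s

By discrete convolution, Q_j = Σ (P_i / 10 mm) · U_{j−i}.
At t = 6 h (j=2): Q = (24.3/10)·24.2 + (7.5/10)·9.7 + (21.6/10)·0.0 = 66.1 m³/s.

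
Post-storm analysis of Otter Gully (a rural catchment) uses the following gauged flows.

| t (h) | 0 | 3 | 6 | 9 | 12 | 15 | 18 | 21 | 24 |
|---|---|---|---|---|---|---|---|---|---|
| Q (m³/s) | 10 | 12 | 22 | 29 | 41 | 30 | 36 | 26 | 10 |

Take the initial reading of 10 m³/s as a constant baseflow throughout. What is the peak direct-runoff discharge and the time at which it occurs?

Subtracting baseflow gives direct-runoff ordinates: 0.0, 2.0, 12.0, 19.0, 31.0, 20.0, 26.0, 16.0, 0.0 m³/s.
The maximum is 31.0 m³/s, occurring at the reading for t = 12 h.

Q_p = 31.0 m³/s at t = 12 h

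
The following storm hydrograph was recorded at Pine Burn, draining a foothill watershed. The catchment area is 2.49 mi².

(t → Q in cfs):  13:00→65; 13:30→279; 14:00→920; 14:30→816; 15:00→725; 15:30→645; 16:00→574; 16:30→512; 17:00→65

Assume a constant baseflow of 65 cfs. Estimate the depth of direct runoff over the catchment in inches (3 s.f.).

Direct runoff: 0.0, 214.0, 855.0, 751.0, 660.0, 580.0, 509.0, 447.0, 0.0 cfs; ΣQ_DR = 4016 cfs.
V = ΣQ_DR · Δt = 4016 × 1800 s = 7.229 × 10^6 ft³.
Over A = 2.49 mi², depth = V / A = 1.25 in.

d ≈ 1.25 in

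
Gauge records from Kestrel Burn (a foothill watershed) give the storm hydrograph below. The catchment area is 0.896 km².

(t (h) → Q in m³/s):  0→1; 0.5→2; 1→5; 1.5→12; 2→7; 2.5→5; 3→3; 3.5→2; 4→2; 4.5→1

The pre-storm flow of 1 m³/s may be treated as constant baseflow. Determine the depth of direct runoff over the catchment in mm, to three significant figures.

d ≈ 60.3 mm

Direct runoff: 0.0, 1.0, 4.0, 11.0, 6.0, 4.0, 2.0, 1.0, 1.0, 0.0 m³/s; ΣQ_DR = 30.00 m³/s.
V = ΣQ_DR · Δt = 30.00 × 1800 s = 54000 m³.
Over A = 0.896 km², depth = V / A = 60.3 mm.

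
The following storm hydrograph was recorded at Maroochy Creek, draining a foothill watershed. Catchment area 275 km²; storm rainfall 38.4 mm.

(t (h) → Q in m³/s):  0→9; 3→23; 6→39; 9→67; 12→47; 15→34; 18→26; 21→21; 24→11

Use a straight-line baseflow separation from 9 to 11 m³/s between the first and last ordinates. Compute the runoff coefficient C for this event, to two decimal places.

ΣQ_DR = 187.0 m³/s; V = ΣQ_DR·Δt = 2.020 × 10^6 m³.
Runoff depth d = V / A = 7.344 mm.
C = d / P = 7.344 / 38.4 = 0.19.

C ≈ 0.19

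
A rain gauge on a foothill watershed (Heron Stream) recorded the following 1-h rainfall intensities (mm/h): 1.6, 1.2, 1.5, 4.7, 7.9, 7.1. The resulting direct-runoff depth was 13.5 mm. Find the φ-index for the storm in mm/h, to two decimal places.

φ ≈ 2.07 mm/h

Only the 3 blocks with intensity above φ contribute runoff: 4.7, 7.9, 7.1 mm/h.
Σ(I−φ)·Δt = d  ⇒  (4.7+7.9+7.1 − 3φ)·1 = 13.5
φ = (19.70 − 13.5/1) / 3 = 2.07 mm/h.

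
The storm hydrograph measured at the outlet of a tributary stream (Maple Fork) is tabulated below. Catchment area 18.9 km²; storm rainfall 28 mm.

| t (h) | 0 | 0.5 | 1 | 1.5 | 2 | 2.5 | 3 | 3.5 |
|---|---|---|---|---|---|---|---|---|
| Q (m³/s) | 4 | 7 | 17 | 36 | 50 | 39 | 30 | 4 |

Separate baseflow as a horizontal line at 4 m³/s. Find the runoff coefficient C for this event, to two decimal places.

C ≈ 0.53

ΣQ_DR = 155.0 m³/s; V = ΣQ_DR·Δt = 2.790 × 10^5 m³.
Runoff depth d = V / A = 14.76 mm.
C = d / P = 14.76 / 28 = 0.53.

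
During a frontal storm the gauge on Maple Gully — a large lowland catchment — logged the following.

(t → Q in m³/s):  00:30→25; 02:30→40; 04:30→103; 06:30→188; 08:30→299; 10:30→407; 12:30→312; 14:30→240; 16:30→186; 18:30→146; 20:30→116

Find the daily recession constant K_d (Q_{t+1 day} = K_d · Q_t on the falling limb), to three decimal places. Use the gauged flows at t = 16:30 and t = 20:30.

Between t = 16:30 and t = 20:30 the flow falls from 186 to 116 m³/s over 2×2 h = 4 h.
Per-interval ratio K = (116/186)^(1/2) = 0.7897; K_d = K^(24/2) = 0.059.

K_d ≈ 0.059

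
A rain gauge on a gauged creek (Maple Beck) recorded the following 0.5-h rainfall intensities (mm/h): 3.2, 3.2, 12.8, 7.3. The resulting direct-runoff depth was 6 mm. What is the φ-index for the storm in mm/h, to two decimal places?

φ ≈ 4.05 mm/h

Only the 2 blocks with intensity above φ contribute runoff: 12.8, 7.3 mm/h.
Σ(I−φ)·Δt = d  ⇒  (12.8+7.3 − 2φ)·0.5 = 6
φ = (20.10 − 6/0.5) / 2 = 4.05 mm/h.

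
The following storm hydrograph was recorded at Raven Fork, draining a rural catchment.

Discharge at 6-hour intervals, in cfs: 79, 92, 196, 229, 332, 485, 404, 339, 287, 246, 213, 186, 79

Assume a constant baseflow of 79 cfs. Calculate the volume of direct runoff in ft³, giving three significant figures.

V ≈ 4.62 × 10^7 ft³

Direct-runoff ordinates (Q − Q_b): 0.0, 13.0, 117.0, 150.0, 253.0, 406.0, 325.0, 260.0, 208.0, 167.0, 134.0, 107.0, 0.0 cfs.
ΣQ_DR = 2140 cfs.
With Δt = 6 h = 21600 s, V = ΣQ_DR · Δt = 2140 × 21600 = 4.62 × 10^7 ft³.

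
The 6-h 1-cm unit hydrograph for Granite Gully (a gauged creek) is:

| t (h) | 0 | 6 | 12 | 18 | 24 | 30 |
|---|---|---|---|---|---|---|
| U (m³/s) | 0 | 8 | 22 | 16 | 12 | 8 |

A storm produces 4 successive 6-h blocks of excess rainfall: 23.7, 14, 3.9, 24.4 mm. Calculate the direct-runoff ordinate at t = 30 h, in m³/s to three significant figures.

Q ≈ 95.7 m³/s

By discrete convolution, Q_j = Σ (P_i / 10 mm) · U_{j−i}.
At t = 30 h (j=5): Q = (23.7/10)·8 + (14/10)·12 + (3.9/10)·16 + (24.4/10)·22 = 95.7 m³/s.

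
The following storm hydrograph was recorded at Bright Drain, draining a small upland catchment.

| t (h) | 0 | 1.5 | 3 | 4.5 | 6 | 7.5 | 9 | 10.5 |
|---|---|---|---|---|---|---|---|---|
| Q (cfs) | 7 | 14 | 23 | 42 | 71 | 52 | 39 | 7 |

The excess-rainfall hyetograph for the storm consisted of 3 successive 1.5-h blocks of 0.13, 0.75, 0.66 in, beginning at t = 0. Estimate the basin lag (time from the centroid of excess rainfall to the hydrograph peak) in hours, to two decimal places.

t_L ≈ 3.23 h

Centroid of excess rainfall: t_c = Σ P_i·t̄_i / ΣP_i = 2.7662 h (block centres at 0.75, 2.25, 3.75 h).
Hydrograph peak occurs at t = 6 h, so basin lag t_L = 6 − 2.7662 = 3.23 h.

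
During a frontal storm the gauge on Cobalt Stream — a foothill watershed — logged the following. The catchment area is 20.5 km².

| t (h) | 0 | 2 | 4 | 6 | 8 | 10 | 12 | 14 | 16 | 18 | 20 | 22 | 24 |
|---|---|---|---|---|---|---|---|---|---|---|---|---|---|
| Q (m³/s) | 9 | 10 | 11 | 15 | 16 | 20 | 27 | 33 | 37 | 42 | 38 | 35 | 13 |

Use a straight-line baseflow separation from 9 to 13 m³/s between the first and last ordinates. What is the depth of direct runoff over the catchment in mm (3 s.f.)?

Direct runoff: 0.00, 0.67, 1.33, 5.00, 5.67, 9.33, 16.00, 21.67, 25.33, 30.00, 25.67, 22.33, 0.00 m³/s; ΣQ_DR = 163.0 m³/s.
V = ΣQ_DR · Δt = 163.0 × 7200 s = 1.174 × 10^6 m³.
Over A = 20.5 km², depth = V / A = 57.2 mm.

d ≈ 57.2 mm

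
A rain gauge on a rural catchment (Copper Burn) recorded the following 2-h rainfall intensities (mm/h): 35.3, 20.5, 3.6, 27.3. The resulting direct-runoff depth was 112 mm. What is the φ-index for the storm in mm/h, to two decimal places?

Only the 3 blocks with intensity above φ contribute runoff: 35.3, 20.5, 27.3 mm/h.
Σ(I−φ)·Δt = d  ⇒  (35.3+20.5+27.3 − 3φ)·2 = 112
φ = (83.10 − 112/2) / 3 = 9.03 mm/h.

φ ≈ 9.03 mm/h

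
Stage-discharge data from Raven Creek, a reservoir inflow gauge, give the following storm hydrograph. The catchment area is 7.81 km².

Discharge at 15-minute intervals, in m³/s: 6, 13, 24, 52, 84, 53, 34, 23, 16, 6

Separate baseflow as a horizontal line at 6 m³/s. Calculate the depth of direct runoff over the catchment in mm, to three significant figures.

Direct runoff: 0.0, 7.0, 18.0, 46.0, 78.0, 47.0, 28.0, 17.0, 10.0, 0.0 m³/s; ΣQ_DR = 251.0 m³/s.
V = ΣQ_DR · Δt = 251.0 × 900 s = 2.259 × 10^5 m³.
Over A = 7.81 km², depth = V / A = 28.9 mm.

d ≈ 28.9 mm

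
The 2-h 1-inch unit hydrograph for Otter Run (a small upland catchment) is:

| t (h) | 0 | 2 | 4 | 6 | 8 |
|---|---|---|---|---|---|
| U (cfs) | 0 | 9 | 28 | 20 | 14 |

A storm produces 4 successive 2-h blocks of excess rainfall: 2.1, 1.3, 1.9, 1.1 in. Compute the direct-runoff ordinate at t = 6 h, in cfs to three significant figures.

Q ≈ 95.5 cfs

By discrete convolution, Q_j = Σ (P_i / 1 in) · U_{j−i}.
At t = 6 h (j=3): Q = (2.1/1)·20 + (1.3/1)·28 + (1.9/1)·9 + (1.1/1)·0 = 95.5 cfs.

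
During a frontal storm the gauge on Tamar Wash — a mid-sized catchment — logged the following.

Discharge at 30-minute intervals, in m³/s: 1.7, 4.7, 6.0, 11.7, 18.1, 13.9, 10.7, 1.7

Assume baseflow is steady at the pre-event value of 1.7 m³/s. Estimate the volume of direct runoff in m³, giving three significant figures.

V ≈ 98800 m³

Direct-runoff ordinates (Q − Q_b): 0.0, 3.0, 4.3, 10.0, 16.4, 12.2, 9.0, 0.0 m³/s.
ΣQ_DR = 54.90 m³/s.
With Δt = 0.5 h = 1800 s, V = ΣQ_DR · Δt = 54.90 × 1800 = 98800 m³.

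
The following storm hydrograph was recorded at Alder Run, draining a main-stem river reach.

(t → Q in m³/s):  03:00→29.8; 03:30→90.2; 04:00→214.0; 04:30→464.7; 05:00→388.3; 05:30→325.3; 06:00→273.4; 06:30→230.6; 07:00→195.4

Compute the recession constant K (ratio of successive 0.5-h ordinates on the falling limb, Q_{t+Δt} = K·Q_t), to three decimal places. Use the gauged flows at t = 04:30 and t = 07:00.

Using the recession-limb readings at t = 04:30 and t = 07:00: Q falls from 464.7 to 195.4 m³/s over 5 intervals.
K = (Q₂/Q₁)^(1/5) = (195.4/464.7)^(1/5) = 0.841.

K ≈ 0.841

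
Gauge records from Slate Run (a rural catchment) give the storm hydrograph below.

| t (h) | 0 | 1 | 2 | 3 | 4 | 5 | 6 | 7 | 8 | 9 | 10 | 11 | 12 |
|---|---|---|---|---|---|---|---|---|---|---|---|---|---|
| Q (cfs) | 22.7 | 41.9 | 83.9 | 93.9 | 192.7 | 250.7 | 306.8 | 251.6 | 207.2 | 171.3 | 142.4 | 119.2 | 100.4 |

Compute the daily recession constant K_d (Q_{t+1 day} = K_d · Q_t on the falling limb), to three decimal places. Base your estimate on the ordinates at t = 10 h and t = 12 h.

Between t = 10 h and t = 12 h the flow falls from 142.4 to 100.4 cfs over 2×1 h = 2 h.
Per-interval ratio K = (100.4/142.4)^(1/2) = 0.8397; K_d = K^(24/1) = 0.015.

K_d ≈ 0.015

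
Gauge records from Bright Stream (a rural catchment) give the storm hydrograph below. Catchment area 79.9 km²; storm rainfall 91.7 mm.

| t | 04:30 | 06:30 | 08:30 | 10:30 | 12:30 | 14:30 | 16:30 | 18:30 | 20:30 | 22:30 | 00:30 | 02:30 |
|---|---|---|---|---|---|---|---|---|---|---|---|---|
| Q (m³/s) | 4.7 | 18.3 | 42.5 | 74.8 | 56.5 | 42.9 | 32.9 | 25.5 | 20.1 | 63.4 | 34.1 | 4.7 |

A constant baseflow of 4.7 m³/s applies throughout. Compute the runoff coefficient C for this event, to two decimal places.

C ≈ 0.36

ΣQ_DR = 364.0 m³/s; V = ΣQ_DR·Δt = 2.621 × 10^6 m³.
Runoff depth d = V / A = 32.80 mm.
C = d / P = 32.80 / 91.7 = 0.36.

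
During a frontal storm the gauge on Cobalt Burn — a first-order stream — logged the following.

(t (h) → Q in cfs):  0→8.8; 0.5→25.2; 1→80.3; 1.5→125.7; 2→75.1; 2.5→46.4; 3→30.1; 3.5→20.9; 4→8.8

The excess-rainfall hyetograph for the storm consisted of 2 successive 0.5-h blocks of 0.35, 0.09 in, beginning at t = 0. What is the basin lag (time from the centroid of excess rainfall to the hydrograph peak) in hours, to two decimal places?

t_L ≈ 1.15 h

Centroid of excess rainfall: t_c = Σ P_i·t̄_i / ΣP_i = 0.3523 h (block centres at 0.25, 0.75 h).
Hydrograph peak occurs at t = 1.5 h, so basin lag t_L = 1.5 − 0.3523 = 1.15 h.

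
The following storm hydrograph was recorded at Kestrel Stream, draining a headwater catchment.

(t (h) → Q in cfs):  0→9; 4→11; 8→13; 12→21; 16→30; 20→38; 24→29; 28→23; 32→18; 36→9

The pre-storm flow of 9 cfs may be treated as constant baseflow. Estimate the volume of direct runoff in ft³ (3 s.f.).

V ≈ 1.60 × 10^6 ft³

Direct-runoff ordinates (Q − Q_b): 0.0, 2.0, 4.0, 12.0, 21.0, 29.0, 20.0, 14.0, 9.0, 0.0 cfs.
ΣQ_DR = 111.0 cfs.
With Δt = 4 h = 14400 s, V = ΣQ_DR · Δt = 111.0 × 14400 = 1.60 × 10^6 ft³.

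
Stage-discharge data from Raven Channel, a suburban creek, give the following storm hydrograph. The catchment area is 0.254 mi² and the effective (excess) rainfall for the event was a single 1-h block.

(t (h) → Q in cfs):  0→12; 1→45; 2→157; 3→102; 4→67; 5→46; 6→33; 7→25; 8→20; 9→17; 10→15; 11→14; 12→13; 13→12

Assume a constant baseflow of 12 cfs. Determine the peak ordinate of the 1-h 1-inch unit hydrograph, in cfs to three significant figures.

Direct runoff: 0.0, 33.0, 145.0, 90.0, 55.0, 34.0, 21.0, 13.0, 8.0, 5.0, 3.0, 2.0, 1.0, 0.0 cfs; ΣQ_DR = 410.0 cfs, peak = 145.0 cfs.
Runoff depth d = ΣQ_DR·Δt / A = 410.0 × 3600 / (0.254 mi²) = 2.501 in.
The 1-inch UH is the DRH scaled by (1 in)/d, so U_p = 145.0 × 1/2.501 = 58.0 cfs.

U_p ≈ 58.0 cfs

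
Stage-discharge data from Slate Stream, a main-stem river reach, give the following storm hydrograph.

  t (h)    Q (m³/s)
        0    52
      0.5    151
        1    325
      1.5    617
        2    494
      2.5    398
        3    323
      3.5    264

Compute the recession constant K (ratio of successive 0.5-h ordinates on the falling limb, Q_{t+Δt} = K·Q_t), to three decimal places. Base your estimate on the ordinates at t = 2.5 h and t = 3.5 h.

K ≈ 0.814

Using the recession-limb readings at t = 2.5 h and t = 3.5 h: Q falls from 398 to 264 m³/s over 2 intervals.
K = (Q₂/Q₁)^(1/2) = (264/398)^(1/2) = 0.814.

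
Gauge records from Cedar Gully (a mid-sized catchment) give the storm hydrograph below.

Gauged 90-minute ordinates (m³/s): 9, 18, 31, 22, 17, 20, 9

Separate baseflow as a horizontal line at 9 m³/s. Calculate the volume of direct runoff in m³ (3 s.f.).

Direct-runoff ordinates (Q − Q_b): 0.0, 9.0, 22.0, 13.0, 8.0, 11.0, 0.0 m³/s.
ΣQ_DR = 63.00 m³/s.
With Δt = 1.5 h = 5400 s, V = ΣQ_DR · Δt = 63.00 × 5400 = 3.40 × 10^5 m³.

V ≈ 3.40 × 10^5 m³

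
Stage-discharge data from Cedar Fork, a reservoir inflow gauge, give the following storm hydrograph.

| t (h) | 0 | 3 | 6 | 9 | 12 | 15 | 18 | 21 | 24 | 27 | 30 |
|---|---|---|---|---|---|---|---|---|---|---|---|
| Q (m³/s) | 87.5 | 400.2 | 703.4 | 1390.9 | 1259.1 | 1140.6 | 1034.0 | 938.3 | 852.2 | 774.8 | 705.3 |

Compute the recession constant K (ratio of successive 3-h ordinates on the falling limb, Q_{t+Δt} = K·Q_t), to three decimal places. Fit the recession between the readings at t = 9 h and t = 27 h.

Using the recession-limb readings at t = 9 h and t = 27 h: Q falls from 1390.9 to 774.8 m³/s over 6 intervals.
K = (Q₂/Q₁)^(1/6) = (774.8/1390.9)^(1/6) = 0.907.

K ≈ 0.907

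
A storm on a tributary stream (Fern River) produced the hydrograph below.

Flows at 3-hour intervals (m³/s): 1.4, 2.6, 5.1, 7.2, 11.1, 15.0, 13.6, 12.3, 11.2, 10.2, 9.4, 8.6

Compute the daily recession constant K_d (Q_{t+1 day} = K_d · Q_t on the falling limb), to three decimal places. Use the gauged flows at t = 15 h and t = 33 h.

K_d ≈ 0.476

Between t = 15 h and t = 33 h the flow falls from 15.0 to 8.6 m³/s over 6×3 h = 18 h.
Per-interval ratio K = (8.6/15.0)^(1/6) = 0.9115; K_d = K^(24/3) = 0.476.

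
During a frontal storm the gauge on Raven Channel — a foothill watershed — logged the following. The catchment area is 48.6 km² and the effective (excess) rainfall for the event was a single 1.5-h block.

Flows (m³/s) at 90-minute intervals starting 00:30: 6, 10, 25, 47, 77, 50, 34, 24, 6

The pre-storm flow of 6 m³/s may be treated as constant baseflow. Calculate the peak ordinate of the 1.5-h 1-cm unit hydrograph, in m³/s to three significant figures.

U_p ≈ 28.4 m³/s

Direct runoff: 0.0, 4.0, 19.0, 41.0, 71.0, 44.0, 28.0, 18.0, 0.0 m³/s; ΣQ_DR = 225.0 m³/s, peak = 71.0 m³/s.
Runoff depth d = ΣQ_DR·Δt / A = 225.0 × 5400 / (48.6 km²) = 25.00 mm.
The 1-cm UH is the DRH scaled by (10 mm)/d, so U_p = 71.0 × 10/25.00 = 28.4 m³/s.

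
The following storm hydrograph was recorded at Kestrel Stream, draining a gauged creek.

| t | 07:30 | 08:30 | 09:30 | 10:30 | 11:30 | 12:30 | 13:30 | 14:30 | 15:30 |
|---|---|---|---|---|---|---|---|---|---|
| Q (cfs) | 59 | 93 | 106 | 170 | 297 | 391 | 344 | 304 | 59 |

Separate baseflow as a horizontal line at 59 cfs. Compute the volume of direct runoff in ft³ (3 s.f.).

Direct-runoff ordinates (Q − Q_b): 0.0, 34.0, 47.0, 111.0, 238.0, 332.0, 285.0, 245.0, 0.0 cfs.
ΣQ_DR = 1292 cfs.
With Δt = 1 h = 3600 s, V = ΣQ_DR · Δt = 1292 × 3600 = 4.65 × 10^6 ft³.

V ≈ 4.65 × 10^6 ft³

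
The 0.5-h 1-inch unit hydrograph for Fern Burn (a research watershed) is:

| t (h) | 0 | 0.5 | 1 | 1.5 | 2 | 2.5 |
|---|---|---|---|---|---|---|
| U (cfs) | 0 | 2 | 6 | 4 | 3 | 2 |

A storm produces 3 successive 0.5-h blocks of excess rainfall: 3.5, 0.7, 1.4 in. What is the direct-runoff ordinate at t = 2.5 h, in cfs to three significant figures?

By discrete convolution, Q_j = Σ (P_i / 1 in) · U_{j−i}.
At t = 2.5 h (j=5): Q = (3.5/1)·2 + (0.7/1)·3 + (1.4/1)·4 = 14.7 cfs.

Q ≈ 14.7 cfs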